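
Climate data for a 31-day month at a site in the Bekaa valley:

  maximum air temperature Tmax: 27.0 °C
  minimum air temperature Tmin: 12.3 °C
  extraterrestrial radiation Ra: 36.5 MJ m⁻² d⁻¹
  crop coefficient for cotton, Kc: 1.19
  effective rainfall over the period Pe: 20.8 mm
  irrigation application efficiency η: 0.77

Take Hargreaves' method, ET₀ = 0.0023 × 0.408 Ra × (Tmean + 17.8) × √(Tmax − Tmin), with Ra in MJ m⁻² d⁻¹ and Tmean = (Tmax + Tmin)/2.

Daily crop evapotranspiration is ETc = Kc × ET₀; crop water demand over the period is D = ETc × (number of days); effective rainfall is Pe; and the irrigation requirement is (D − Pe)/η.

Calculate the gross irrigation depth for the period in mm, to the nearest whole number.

Tmean = (27.0 + 12.3)/2 = 19.65 °C
0.408 Ra = 0.408 × 36.5 = 14.8920 mm/d equivalent
ET₀ = 0.0023 × 14.8920 × (19.65 + 17.8) × √14.7 = 0.0023 × 14.8920 × 37.45 × 3.8341 = 4.9181 mm/d
ETc = Kc × ET₀ = 1.19 × 4.9181 = 5.8525 mm/d
Crop demand D = ETc × 31 d = 5.8525 × 31 = 181.428 mm
D − Pe = 181.428 − 20.8 = 160.628 mm
Gross irrigation = 160.628 / 0.77 = 208.608 mm

209 mm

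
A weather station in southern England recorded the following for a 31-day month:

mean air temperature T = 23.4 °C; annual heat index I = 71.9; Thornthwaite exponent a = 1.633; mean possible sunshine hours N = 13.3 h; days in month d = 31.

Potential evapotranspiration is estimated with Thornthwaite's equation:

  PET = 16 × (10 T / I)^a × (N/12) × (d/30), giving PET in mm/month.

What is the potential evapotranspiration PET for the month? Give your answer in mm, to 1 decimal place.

125.9 mm

10T/I = 10 × 23.4 / 71.9 = 3.2545
(10T/I)^a = 3.2545^1.633 = 6.8689
Uncorrected PET = 16 × 6.8689 = 109.902 mm
Correction = (N/12)(d/30) = (13.3/12)(31/30) = 1.1453
PET = 109.902 × 1.1453 = 125.871 mm/month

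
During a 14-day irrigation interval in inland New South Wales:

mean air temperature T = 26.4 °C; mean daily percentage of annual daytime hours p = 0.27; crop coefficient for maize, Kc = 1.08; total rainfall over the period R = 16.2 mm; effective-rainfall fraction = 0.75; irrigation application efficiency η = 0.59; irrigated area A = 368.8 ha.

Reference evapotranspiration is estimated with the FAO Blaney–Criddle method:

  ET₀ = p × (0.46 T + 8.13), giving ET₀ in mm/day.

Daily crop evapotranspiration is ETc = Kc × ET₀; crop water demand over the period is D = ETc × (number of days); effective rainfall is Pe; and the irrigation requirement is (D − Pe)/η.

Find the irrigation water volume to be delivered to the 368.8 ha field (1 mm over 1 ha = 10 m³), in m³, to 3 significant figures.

441000 m³

ET₀ = 0.27 × (0.46 × 26.4 + 8.13) = 0.27 × 20.274 = 5.4740 mm/d
ETc = Kc × ET₀ = 1.08 × 5.4740 = 5.9119 mm/d
Crop demand D = ETc × 14 d = 5.9119 × 14 = 82.767 mm
Pe = 0.75 × 16.2 = 12.150 mm
D − Pe = 82.767 − 12.150 = 70.617 mm
Gross irrigation = 70.617 / 0.59 = 119.690 mm
Volume = 119.690 mm × 368.8 ha × 10 = 441416.7 m³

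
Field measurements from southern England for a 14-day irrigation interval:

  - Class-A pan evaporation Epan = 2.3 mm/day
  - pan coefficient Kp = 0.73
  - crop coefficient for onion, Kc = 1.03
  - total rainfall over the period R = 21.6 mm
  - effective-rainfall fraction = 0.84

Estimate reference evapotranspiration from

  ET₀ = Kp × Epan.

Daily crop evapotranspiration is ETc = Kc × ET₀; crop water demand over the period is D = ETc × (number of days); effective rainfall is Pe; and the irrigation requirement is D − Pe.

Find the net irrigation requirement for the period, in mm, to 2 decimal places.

ET₀ = 0.73 × 2.3 = 1.6790 mm/d
ETc = Kc × ET₀ = 1.03 × 1.6790 = 1.7294 mm/d
Crop demand D = ETc × 14 d = 1.7294 × 14 = 24.212 mm
Pe = 0.84 × 21.6 = 18.144 mm
D − Pe = 24.212 − 18.144 = 6.068 mm

6.07 mm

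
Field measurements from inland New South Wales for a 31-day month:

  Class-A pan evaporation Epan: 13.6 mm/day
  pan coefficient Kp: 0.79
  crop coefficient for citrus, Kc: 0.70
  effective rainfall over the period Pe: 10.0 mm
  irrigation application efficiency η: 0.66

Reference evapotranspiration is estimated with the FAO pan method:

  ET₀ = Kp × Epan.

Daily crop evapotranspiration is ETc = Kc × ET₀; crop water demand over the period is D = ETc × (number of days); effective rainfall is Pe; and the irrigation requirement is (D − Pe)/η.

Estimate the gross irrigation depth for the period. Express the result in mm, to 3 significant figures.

338 mm

ET₀ = 0.79 × 13.6 = 10.7440 mm/d
ETc = Kc × ET₀ = 0.70 × 10.7440 = 7.5208 mm/d
Crop demand D = ETc × 31 d = 7.5208 × 31 = 233.145 mm
D − Pe = 233.145 − 10.0 = 223.145 mm
Gross irrigation = 223.145 / 0.66 = 338.098 mm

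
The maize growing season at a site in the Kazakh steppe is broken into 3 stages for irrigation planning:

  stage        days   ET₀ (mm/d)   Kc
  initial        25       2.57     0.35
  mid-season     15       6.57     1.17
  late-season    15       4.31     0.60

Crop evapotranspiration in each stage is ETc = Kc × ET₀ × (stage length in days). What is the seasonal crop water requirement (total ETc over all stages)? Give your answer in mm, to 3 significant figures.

177 mm

initial: 0.35 × 2.57 × 25 = 22.49 mm
mid-season: 1.17 × 6.57 × 15 = 115.30 mm
late-season: 0.60 × 4.31 × 15 = 38.79 mm
Seasonal total = 176.58 mm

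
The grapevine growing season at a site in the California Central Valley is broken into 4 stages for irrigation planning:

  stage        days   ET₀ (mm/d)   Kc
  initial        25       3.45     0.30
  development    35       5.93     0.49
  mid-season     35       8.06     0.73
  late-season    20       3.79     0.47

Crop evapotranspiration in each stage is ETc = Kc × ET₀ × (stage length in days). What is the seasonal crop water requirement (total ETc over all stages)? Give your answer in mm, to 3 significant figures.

initial: 0.30 × 3.45 × 25 = 25.88 mm
development: 0.49 × 5.93 × 35 = 101.70 mm
mid-season: 0.73 × 8.06 × 35 = 205.93 mm
late-season: 0.47 × 3.79 × 20 = 35.63 mm
Seasonal total = 369.14 mm

369 mm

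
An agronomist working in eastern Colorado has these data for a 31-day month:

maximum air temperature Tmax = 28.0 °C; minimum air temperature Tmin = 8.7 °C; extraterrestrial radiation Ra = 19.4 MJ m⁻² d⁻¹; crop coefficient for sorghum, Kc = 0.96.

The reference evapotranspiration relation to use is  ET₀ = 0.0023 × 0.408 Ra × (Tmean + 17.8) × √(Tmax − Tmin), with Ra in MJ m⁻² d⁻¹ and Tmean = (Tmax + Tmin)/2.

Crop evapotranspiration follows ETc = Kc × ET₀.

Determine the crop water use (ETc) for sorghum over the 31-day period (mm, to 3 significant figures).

Tmean = (28.0 + 8.7)/2 = 18.35 °C
0.408 Ra = 0.408 × 19.4 = 7.9152 mm/d equivalent
ET₀ = 0.0023 × 7.9152 × (18.35 + 17.8) × √19.3 = 0.0023 × 7.9152 × 36.15 × 4.3932 = 2.8912 mm/d
ETc = Kc × ET₀ = 0.96 × 2.8912 = 2.7756 mm/d
Over 31 days: 2.7756 × 31 = 86.044 mm

86.0 mm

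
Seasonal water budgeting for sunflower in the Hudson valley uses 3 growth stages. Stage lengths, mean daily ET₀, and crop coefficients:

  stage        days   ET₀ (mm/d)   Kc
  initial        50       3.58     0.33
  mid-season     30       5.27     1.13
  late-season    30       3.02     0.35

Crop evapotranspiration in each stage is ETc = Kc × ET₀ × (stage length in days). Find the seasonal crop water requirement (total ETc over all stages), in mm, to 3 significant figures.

269 mm

initial: 0.33 × 3.58 × 50 = 59.07 mm
mid-season: 1.13 × 5.27 × 30 = 178.65 mm
late-season: 0.35 × 3.02 × 30 = 31.71 mm
Seasonal total = 269.43 mm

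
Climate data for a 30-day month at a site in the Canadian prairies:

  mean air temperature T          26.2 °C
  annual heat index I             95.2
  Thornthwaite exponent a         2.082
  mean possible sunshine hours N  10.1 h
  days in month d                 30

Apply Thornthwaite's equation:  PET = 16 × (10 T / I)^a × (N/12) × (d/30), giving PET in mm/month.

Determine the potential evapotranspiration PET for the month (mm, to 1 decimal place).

110.8 mm

10T/I = 10 × 26.2 / 95.2 = 2.7521
(10T/I)^a = 2.7521^2.082 = 8.2296
Uncorrected PET = 16 × 8.2296 = 131.674 mm
Correction = (N/12)(d/30) = (10.1/12)(30/30) = 0.8417
PET = 131.674 × 0.8417 = 110.830 mm/month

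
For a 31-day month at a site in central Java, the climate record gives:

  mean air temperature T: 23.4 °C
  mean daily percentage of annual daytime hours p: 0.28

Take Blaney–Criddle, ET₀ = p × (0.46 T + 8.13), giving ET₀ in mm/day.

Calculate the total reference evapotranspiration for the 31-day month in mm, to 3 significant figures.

ET₀ = 0.28 × (0.46 × 23.4 + 8.13) = 0.28 × 18.894 = 5.2903 mm/d
Monthly total = 5.2903 × 31 = 163.999 mm

164 mm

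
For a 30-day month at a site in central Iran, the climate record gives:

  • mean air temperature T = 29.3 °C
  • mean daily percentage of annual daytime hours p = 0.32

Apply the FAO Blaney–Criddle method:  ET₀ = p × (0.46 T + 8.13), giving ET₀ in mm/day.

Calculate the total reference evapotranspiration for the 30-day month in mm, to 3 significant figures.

207 mm

ET₀ = 0.32 × (0.46 × 29.3 + 8.13) = 0.32 × 21.608 = 6.9146 mm/d
Monthly total = 6.9146 × 30 = 207.438 mm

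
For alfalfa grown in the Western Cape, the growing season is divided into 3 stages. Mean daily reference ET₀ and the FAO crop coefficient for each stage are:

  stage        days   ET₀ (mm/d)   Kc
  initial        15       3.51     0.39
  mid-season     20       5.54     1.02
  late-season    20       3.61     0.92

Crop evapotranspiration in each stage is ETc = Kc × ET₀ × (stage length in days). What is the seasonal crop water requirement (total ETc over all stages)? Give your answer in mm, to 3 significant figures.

initial: 0.39 × 3.51 × 15 = 20.53 mm
mid-season: 1.02 × 5.54 × 20 = 113.02 mm
late-season: 0.92 × 3.61 × 20 = 66.42 mm
Seasonal total = 199.97 mm

200 mm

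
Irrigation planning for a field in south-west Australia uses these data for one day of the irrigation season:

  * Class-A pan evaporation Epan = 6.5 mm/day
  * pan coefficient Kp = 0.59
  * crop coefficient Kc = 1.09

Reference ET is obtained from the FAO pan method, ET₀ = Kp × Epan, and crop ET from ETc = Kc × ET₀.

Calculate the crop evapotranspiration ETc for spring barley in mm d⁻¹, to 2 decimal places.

4.18 mm d⁻¹

ET₀ = 0.59 × 6.5 = 3.8350 mm/d
ETc = Kc × ET₀ = 1.09 × 3.8350 = 4.1802 mm/d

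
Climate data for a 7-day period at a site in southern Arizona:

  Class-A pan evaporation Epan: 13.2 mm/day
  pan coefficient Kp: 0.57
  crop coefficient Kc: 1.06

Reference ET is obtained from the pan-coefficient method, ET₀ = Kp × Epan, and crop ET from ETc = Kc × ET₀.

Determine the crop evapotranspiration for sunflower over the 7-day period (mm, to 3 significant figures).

55.8 mm

ET₀ = 0.57 × 13.2 = 7.5240 mm/d
ETc = Kc × ET₀ = 1.06 × 7.5240 = 7.9754 mm/d
Over 7 days: 7.9754 × 7 = 55.828 mm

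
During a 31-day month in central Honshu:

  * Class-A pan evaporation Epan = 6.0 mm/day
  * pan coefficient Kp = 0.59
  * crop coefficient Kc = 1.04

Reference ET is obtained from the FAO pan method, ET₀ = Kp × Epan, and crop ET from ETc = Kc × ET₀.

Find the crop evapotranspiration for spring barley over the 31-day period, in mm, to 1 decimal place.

114.1 mm

ET₀ = 0.59 × 6.0 = 3.5400 mm/d
ETc = Kc × ET₀ = 1.04 × 3.5400 = 3.6816 mm/d
Over 31 days: 3.6816 × 31 = 114.130 mm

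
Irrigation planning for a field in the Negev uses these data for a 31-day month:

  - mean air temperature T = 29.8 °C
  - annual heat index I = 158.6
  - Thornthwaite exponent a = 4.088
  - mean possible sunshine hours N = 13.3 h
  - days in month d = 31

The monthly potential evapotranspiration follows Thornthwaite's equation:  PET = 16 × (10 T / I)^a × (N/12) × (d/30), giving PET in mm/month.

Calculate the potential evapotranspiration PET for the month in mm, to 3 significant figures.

241 mm

10T/I = 10 × 29.8 / 158.6 = 1.8789
(10T/I)^a = 1.8789^4.088 = 13.1740
Uncorrected PET = 16 × 13.1740 = 210.784 mm
Correction = (N/12)(d/30) = (13.3/12)(31/30) = 1.1453
PET = 210.784 × 1.1453 = 241.411 mm/month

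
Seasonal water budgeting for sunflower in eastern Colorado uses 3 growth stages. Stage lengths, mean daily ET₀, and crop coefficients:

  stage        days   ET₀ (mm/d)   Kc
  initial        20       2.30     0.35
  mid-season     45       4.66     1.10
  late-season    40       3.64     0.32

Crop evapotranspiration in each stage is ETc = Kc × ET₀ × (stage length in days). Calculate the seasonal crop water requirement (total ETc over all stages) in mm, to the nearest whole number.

293 mm

initial: 0.35 × 2.30 × 20 = 16.10 mm
mid-season: 1.10 × 4.66 × 45 = 230.67 mm
late-season: 0.32 × 3.64 × 40 = 46.59 mm
Seasonal total = 293.36 mm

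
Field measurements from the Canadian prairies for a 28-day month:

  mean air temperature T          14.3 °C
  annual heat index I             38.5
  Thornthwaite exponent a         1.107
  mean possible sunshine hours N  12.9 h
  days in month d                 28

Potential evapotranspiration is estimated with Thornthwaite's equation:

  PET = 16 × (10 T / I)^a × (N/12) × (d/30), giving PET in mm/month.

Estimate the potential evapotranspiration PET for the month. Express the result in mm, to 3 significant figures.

68.6 mm

10T/I = 10 × 14.3 / 38.5 = 3.7143
(10T/I)^a = 3.7143^1.107 = 4.2742
Uncorrected PET = 16 × 4.2742 = 68.387 mm
Correction = (N/12)(d/30) = (12.9/12)(28/30) = 1.0033
PET = 68.387 × 1.0033 = 68.613 mm/month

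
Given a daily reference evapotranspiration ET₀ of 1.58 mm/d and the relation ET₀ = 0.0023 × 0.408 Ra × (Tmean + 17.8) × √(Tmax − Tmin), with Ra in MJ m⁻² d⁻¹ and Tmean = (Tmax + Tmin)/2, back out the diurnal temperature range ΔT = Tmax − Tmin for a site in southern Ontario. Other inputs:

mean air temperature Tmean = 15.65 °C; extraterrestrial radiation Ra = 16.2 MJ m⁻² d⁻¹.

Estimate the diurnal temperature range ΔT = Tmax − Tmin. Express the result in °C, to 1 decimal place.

9.7 °C

√ΔT = ET₀ / [0.0023 × 0.408 × Ra × (Tmean+17.8)] = 1.58 / (0.0023 × 6.6096 × 33.45) = 3.1071
ΔT = 3.1071² = 9.654 °C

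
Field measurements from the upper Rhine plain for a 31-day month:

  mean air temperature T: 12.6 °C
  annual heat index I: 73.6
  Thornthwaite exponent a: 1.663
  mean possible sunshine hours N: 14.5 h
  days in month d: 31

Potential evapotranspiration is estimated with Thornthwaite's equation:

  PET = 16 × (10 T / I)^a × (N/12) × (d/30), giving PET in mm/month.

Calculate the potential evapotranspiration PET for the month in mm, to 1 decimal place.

48.8 mm

10T/I = 10 × 12.6 / 73.6 = 1.7120
(10T/I)^a = 1.7120^1.663 = 2.4452
Uncorrected PET = 16 × 2.4452 = 39.123 mm
Correction = (N/12)(d/30) = (14.5/12)(31/30) = 1.2486
PET = 39.123 × 1.2486 = 48.849 mm/month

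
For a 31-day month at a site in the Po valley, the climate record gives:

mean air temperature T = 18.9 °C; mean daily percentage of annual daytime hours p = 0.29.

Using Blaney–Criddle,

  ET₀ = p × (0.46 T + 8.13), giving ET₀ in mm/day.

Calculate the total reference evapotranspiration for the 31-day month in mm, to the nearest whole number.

151 mm

ET₀ = 0.29 × (0.46 × 18.9 + 8.13) = 0.29 × 16.824 = 4.8790 mm/d
Monthly total = 4.8790 × 31 = 151.249 mm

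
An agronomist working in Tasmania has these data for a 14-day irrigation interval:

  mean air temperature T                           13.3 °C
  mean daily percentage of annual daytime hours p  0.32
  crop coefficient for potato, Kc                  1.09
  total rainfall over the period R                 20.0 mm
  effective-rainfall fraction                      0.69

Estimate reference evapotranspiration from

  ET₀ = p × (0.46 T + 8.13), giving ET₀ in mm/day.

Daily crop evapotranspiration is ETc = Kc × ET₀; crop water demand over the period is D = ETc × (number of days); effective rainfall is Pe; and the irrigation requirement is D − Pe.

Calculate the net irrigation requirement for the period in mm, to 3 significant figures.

55.8 mm

ET₀ = 0.32 × (0.46 × 13.3 + 8.13) = 0.32 × 14.248 = 4.5594 mm/d
ETc = Kc × ET₀ = 1.09 × 4.5594 = 4.9697 mm/d
Crop demand D = ETc × 14 d = 4.9697 × 14 = 69.576 mm
Pe = 0.69 × 20.0 = 13.800 mm
D − Pe = 69.576 − 13.800 = 55.776 mm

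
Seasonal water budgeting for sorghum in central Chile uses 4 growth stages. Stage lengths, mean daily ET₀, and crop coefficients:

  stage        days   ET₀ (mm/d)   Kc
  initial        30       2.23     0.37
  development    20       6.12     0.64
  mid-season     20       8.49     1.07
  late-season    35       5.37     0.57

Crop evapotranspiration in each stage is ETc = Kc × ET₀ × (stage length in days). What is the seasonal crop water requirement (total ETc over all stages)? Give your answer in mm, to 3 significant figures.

392 mm

initial: 0.37 × 2.23 × 30 = 24.75 mm
development: 0.64 × 6.12 × 20 = 78.34 mm
mid-season: 1.07 × 8.49 × 20 = 181.69 mm
late-season: 0.57 × 5.37 × 35 = 107.13 mm
Seasonal total = 391.91 mm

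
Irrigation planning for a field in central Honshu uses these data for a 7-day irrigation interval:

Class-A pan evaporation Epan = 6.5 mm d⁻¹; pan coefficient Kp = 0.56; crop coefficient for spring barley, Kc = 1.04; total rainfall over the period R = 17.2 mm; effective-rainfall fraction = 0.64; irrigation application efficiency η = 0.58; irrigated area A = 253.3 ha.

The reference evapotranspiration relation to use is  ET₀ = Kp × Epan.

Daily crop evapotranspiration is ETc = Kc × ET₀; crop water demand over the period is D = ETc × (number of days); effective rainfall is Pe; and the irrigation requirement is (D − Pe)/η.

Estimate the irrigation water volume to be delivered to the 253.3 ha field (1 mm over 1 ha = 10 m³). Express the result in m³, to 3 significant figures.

ET₀ = 0.56 × 6.5 = 3.6400 mm/d
ETc = Kc × ET₀ = 1.04 × 3.6400 = 3.7856 mm/d
Crop demand D = ETc × 7 d = 3.7856 × 7 = 26.499 mm
Pe = 0.64 × 17.2 = 11.008 mm
D − Pe = 26.499 − 11.008 = 15.491 mm
Gross irrigation = 15.491 / 0.58 = 26.709 mm
Volume = 26.709 mm × 253.3 ha × 10 = 67653.9 m³

67700 m³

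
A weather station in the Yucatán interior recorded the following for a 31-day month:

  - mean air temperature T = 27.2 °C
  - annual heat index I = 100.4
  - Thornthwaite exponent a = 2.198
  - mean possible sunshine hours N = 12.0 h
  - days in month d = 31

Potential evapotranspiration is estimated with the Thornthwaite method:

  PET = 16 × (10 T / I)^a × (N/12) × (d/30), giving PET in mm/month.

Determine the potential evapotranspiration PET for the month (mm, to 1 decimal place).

147.8 mm

10T/I = 10 × 27.2 / 100.4 = 2.7092
(10T/I)^a = 2.7092^2.198 = 8.9410
Uncorrected PET = 16 × 8.9410 = 143.056 mm
Correction = (N/12)(d/30) = (12.0/12)(31/30) = 1.0333
PET = 143.056 × 1.0333 = 147.820 mm/month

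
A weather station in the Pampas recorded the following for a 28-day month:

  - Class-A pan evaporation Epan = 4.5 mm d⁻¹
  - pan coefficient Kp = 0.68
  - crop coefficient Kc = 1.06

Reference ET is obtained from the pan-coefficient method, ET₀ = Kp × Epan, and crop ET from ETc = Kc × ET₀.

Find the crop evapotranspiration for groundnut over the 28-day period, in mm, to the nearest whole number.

ET₀ = 0.68 × 4.5 = 3.0600 mm/d
ETc = Kc × ET₀ = 1.06 × 3.0600 = 3.2436 mm/d
Over 28 days: 3.2436 × 28 = 90.821 mm

91 mm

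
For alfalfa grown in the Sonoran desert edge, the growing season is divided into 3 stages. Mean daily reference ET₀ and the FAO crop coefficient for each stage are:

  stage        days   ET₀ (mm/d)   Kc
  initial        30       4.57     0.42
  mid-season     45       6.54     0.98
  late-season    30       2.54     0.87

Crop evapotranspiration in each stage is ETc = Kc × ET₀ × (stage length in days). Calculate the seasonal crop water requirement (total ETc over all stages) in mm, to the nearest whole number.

initial: 0.42 × 4.57 × 30 = 57.58 mm
mid-season: 0.98 × 6.54 × 45 = 288.41 mm
late-season: 0.87 × 2.54 × 30 = 66.29 mm
Seasonal total = 412.28 mm

412 mm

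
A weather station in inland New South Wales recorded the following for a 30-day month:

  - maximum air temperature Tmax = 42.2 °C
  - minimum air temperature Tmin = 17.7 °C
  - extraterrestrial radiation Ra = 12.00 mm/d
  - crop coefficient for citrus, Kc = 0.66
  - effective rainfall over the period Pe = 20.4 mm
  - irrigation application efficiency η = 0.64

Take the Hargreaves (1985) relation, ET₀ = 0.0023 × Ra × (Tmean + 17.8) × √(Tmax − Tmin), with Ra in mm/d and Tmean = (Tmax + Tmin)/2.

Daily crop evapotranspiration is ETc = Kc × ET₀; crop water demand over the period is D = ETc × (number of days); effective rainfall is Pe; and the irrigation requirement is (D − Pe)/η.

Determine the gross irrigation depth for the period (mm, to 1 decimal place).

169.9 mm

Tmean = (42.2 + 17.7)/2 = 29.95 °C
ET₀ = 0.0023 × 12.00 × (29.95 + 17.8) × √24.5 = 0.0023 × 12.00 × 47.75 × 4.9497 = 6.5232 mm/d
ETc = Kc × ET₀ = 0.66 × 6.5232 = 4.3053 mm/d
Crop demand D = ETc × 30 d = 4.3053 × 30 = 129.159 mm
D − Pe = 129.159 − 20.4 = 108.759 mm
Gross irrigation = 108.759 / 0.64 = 169.936 mm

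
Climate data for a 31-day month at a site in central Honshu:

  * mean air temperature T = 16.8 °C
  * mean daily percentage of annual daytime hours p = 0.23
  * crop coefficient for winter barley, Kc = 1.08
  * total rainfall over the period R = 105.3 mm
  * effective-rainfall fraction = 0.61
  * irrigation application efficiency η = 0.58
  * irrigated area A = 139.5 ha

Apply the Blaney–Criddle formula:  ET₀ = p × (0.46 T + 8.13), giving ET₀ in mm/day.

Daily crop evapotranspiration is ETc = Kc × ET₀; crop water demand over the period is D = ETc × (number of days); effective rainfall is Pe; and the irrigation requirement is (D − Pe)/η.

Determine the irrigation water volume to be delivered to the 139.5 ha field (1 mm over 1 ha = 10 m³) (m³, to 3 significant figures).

139000 m³

ET₀ = 0.23 × (0.46 × 16.8 + 8.13) = 0.23 × 15.858 = 3.6473 mm/d
ETc = Kc × ET₀ = 1.08 × 3.6473 = 3.9391 mm/d
Crop demand D = ETc × 31 d = 3.9391 × 31 = 122.112 mm
Pe = 0.61 × 105.3 = 64.233 mm
D − Pe = 122.112 − 64.233 = 57.879 mm
Gross irrigation = 57.879 / 0.58 = 99.791 mm
Volume = 99.791 mm × 139.5 ha × 10 = 139208.4 m³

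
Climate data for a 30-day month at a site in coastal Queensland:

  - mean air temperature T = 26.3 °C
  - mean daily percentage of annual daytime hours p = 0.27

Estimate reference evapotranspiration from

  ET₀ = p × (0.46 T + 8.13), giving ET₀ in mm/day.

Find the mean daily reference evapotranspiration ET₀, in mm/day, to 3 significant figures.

ET₀ = 0.27 × (0.46 × 26.3 + 8.13) = 0.27 × 20.228 = 5.4616 mm/d

5.46 mm/day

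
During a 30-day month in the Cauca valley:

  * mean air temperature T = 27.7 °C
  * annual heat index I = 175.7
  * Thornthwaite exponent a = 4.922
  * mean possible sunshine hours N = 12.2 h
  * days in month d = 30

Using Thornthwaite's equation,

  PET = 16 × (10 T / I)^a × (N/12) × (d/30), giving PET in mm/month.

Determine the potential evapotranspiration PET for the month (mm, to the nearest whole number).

153 mm

10T/I = 10 × 27.7 / 175.7 = 1.5766
(10T/I)^a = 1.5766^4.922 = 9.4012
Uncorrected PET = 16 × 9.4012 = 150.419 mm
Correction = (N/12)(d/30) = (12.2/12)(30/30) = 1.0167
PET = 150.419 × 1.0167 = 152.931 mm/month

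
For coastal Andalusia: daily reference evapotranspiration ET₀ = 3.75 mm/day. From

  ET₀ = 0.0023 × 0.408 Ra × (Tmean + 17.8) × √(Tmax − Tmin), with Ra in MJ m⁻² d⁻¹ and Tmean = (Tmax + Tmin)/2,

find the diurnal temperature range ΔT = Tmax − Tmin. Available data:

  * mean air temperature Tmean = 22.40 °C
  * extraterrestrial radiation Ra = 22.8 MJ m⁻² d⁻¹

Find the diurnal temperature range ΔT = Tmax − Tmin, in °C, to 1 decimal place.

√ΔT = ET₀ / [0.0023 × 0.408 × Ra × (Tmean+17.8)] = 3.75 / (0.0023 × 9.3024 × 40.20) = 4.3600
ΔT = 4.3600² = 19.010 °C

19.0 °C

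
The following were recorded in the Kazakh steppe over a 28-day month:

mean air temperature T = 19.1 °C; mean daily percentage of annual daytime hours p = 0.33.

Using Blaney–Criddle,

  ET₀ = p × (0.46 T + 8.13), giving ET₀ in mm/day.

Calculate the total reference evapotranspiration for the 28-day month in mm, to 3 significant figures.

ET₀ = 0.33 × (0.46 × 19.1 + 8.13) = 0.33 × 16.916 = 5.5823 mm/d
Monthly total = 5.5823 × 28 = 156.304 mm

156 mm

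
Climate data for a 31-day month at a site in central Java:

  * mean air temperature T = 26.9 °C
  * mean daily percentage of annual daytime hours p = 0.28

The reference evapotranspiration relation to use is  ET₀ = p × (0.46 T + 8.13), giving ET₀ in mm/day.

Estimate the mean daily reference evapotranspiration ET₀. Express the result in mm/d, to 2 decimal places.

ET₀ = 0.28 × (0.46 × 26.9 + 8.13) = 0.28 × 20.504 = 5.7411 mm/d

5.74 mm/d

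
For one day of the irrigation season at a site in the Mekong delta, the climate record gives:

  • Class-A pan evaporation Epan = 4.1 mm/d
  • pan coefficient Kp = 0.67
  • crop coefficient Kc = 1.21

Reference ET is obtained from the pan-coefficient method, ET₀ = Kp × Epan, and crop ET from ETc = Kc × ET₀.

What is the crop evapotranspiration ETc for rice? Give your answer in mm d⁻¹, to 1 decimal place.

ET₀ = 0.67 × 4.1 = 2.7470 mm/d
ETc = Kc × ET₀ = 1.21 × 2.7470 = 3.3239 mm/d

3.3 mm d⁻¹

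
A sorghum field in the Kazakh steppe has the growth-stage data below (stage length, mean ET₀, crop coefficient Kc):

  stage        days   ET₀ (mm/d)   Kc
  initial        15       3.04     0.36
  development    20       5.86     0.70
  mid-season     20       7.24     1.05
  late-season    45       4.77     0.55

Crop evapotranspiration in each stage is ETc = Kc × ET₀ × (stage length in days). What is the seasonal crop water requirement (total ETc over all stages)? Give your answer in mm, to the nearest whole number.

initial: 0.36 × 3.04 × 15 = 16.42 mm
development: 0.70 × 5.86 × 20 = 82.04 mm
mid-season: 1.05 × 7.24 × 20 = 152.04 mm
late-season: 0.55 × 4.77 × 45 = 118.06 mm
Seasonal total = 368.56 mm

369 mm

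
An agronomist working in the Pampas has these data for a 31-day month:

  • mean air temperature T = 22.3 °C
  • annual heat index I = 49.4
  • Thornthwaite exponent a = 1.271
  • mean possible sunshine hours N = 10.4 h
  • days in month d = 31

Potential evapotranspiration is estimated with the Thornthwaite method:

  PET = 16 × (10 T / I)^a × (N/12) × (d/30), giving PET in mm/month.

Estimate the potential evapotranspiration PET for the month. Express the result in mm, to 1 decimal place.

97.3 mm

10T/I = 10 × 22.3 / 49.4 = 4.5142
(10T/I)^a = 4.5142^1.271 = 6.7916
Uncorrected PET = 16 × 6.7916 = 108.666 mm
Correction = (N/12)(d/30) = (10.4/12)(31/30) = 0.8956
PET = 108.666 × 0.8956 = 97.321 mm/month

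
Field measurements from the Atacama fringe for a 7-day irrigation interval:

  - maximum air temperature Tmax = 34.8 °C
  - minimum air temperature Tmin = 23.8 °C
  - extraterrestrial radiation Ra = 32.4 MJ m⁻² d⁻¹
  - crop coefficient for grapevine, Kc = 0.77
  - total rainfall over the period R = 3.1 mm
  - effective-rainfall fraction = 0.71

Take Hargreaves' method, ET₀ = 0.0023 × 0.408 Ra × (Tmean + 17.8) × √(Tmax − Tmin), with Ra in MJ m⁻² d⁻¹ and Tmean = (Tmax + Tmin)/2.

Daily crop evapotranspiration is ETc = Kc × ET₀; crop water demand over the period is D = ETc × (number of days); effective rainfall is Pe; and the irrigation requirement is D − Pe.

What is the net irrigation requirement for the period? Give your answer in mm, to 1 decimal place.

Tmean = (34.8 + 23.8)/2 = 29.30 °C
0.408 Ra = 0.408 × 32.4 = 13.2192 mm/d equivalent
ET₀ = 0.0023 × 13.2192 × (29.30 + 17.8) × √11.0 = 0.0023 × 13.2192 × 47.10 × 3.3166 = 4.7495 mm/d
ETc = Kc × ET₀ = 0.77 × 4.7495 = 3.6571 mm/d
Crop demand D = ETc × 7 d = 3.6571 × 7 = 25.600 mm
Pe = 0.71 × 3.1 = 2.201 mm
D − Pe = 25.600 − 2.201 = 23.399 mm

23.4 mm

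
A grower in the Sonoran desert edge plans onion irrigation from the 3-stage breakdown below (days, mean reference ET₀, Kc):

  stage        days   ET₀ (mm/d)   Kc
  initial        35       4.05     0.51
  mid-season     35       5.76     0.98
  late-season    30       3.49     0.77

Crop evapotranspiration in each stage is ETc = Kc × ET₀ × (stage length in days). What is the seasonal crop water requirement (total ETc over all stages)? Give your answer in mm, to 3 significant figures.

350 mm

initial: 0.51 × 4.05 × 35 = 72.29 mm
mid-season: 0.98 × 5.76 × 35 = 197.57 mm
late-season: 0.77 × 3.49 × 30 = 80.62 mm
Seasonal total = 350.48 mm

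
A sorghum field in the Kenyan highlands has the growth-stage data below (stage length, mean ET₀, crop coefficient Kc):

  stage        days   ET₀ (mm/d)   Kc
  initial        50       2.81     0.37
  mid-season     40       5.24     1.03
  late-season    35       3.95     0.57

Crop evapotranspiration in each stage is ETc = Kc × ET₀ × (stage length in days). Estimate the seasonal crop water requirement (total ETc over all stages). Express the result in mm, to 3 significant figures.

initial: 0.37 × 2.81 × 50 = 51.99 mm
mid-season: 1.03 × 5.24 × 40 = 215.89 mm
late-season: 0.57 × 3.95 × 35 = 78.80 mm
Seasonal total = 346.68 mm

347 mm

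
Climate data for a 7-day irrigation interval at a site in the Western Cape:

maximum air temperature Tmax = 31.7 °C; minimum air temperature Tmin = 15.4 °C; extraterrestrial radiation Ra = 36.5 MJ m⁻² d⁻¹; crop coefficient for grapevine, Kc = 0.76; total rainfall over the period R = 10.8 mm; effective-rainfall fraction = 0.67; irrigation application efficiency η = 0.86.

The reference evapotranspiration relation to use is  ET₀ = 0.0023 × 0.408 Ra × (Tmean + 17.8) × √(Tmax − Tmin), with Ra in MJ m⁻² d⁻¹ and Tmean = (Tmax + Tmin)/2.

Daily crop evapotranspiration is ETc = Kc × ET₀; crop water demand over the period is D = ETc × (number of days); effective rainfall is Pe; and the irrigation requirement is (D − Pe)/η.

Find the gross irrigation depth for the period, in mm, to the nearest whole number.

27 mm

Tmean = (31.7 + 15.4)/2 = 23.55 °C
0.408 Ra = 0.408 × 36.5 = 14.8920 mm/d equivalent
ET₀ = 0.0023 × 14.8920 × (23.55 + 17.8) × √16.3 = 0.0023 × 14.8920 × 41.35 × 4.0373 = 5.7180 mm/d
ETc = Kc × ET₀ = 0.76 × 5.7180 = 4.3457 mm/d
Crop demand D = ETc × 7 d = 4.3457 × 7 = 30.420 mm
Pe = 0.67 × 10.8 = 7.236 mm
D − Pe = 30.420 − 7.236 = 23.184 mm
Gross irrigation = 23.184 / 0.86 = 26.958 mm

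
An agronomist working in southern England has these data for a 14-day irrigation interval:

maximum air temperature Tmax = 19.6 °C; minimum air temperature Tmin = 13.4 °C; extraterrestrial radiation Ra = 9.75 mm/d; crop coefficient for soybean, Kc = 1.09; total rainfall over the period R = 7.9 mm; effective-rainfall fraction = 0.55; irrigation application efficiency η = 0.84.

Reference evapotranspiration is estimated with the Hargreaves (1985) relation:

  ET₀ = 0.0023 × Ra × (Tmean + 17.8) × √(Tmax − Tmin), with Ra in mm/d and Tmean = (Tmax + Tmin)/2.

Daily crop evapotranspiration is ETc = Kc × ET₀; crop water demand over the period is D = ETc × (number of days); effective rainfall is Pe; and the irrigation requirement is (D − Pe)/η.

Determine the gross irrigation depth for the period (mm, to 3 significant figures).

Tmean = (19.6 + 13.4)/2 = 16.50 °C
ET₀ = 0.0023 × 9.75 × (16.50 + 17.8) × √6.2 = 0.0023 × 9.75 × 34.30 × 2.4900 = 1.9153 mm/d
ETc = Kc × ET₀ = 1.09 × 1.9153 = 2.0877 mm/d
Crop demand D = ETc × 14 d = 2.0877 × 14 = 29.228 mm
Pe = 0.55 × 7.9 = 4.345 mm
D − Pe = 29.228 − 4.345 = 24.883 mm
Gross irrigation = 24.883 / 0.84 = 29.623 mm

29.6 mm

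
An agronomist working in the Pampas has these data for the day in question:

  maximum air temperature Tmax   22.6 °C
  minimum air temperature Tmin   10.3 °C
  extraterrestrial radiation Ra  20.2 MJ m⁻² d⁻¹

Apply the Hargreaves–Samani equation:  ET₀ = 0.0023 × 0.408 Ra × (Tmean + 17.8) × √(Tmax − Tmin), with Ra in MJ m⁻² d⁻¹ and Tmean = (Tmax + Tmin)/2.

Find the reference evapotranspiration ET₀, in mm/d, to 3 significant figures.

Tmean = (22.6 + 10.3)/2 = 16.45 °C
0.408 Ra = 0.408 × 20.2 = 8.2416 mm/d equivalent
ET₀ = 0.0023 × 8.2416 × (16.45 + 17.8) × √12.3 = 0.0023 × 8.2416 × 34.25 × 3.5071 = 2.2769 mm/d

2.28 mm/d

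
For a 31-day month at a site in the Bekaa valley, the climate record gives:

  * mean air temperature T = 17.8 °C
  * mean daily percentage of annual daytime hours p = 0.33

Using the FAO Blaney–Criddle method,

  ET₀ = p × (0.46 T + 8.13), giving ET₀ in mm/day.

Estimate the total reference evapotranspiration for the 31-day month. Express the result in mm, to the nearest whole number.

167 mm

ET₀ = 0.33 × (0.46 × 17.8 + 8.13) = 0.33 × 16.318 = 5.3849 mm/d
Monthly total = 5.3849 × 31 = 166.932 mm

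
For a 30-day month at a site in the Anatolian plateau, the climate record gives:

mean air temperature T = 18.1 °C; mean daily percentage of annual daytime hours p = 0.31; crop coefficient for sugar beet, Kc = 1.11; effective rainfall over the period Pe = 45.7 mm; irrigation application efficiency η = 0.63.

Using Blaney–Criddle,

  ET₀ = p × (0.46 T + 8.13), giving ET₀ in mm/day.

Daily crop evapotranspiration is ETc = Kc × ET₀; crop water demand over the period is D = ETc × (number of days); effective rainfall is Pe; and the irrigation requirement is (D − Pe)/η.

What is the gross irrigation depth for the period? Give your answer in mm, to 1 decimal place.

197.1 mm

ET₀ = 0.31 × (0.46 × 18.1 + 8.13) = 0.31 × 16.456 = 5.1014 mm/d
ETc = Kc × ET₀ = 1.11 × 5.1014 = 5.6626 mm/d
Crop demand D = ETc × 30 d = 5.6626 × 30 = 169.878 mm
D − Pe = 169.878 − 45.7 = 124.178 mm
Gross irrigation = 124.178 / 0.63 = 197.108 mm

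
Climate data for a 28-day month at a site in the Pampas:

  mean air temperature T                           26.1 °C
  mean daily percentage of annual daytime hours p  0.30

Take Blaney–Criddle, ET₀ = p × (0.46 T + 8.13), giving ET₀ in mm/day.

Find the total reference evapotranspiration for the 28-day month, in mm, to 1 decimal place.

ET₀ = 0.30 × (0.46 × 26.1 + 8.13) = 0.30 × 20.136 = 6.0408 mm/d
Monthly total = 6.0408 × 28 = 169.142 mm

169.1 mm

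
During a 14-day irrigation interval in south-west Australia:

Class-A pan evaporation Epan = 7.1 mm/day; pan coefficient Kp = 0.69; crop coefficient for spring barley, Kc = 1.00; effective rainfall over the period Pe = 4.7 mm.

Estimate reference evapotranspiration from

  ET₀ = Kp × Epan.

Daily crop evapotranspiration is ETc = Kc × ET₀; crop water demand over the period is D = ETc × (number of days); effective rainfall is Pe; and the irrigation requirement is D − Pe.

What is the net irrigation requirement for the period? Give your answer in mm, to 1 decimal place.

63.9 mm

ET₀ = 0.69 × 7.1 = 4.8990 mm/d
ETc = Kc × ET₀ = 1.00 × 4.8990 = 4.8990 mm/d
Crop demand D = ETc × 14 d = 4.8990 × 14 = 68.586 mm
D − Pe = 68.586 − 4.7 = 63.886 mm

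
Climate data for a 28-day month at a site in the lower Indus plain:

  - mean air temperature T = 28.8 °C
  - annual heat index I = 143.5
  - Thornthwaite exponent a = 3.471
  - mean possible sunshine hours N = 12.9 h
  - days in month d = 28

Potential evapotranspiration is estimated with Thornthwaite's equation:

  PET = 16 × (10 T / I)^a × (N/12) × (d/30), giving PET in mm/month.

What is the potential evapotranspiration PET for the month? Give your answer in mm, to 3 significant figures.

10T/I = 10 × 28.8 / 143.5 = 2.0070
(10T/I)^a = 2.0070^3.471 = 11.2239
Uncorrected PET = 16 × 11.2239 = 179.582 mm
Correction = (N/12)(d/30) = (12.9/12)(28/30) = 1.0033
PET = 179.582 × 1.0033 = 180.175 mm/month

180 mm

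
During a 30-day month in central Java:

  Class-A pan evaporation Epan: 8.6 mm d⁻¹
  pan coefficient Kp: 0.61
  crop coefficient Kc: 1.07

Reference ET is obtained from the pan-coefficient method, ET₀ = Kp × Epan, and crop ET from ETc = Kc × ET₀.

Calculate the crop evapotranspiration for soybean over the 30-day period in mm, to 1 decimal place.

168.4 mm

ET₀ = 0.61 × 8.6 = 5.2460 mm/d
ETc = Kc × ET₀ = 1.07 × 5.2460 = 5.6132 mm/d
Over 30 days: 5.6132 × 30 = 168.396 mm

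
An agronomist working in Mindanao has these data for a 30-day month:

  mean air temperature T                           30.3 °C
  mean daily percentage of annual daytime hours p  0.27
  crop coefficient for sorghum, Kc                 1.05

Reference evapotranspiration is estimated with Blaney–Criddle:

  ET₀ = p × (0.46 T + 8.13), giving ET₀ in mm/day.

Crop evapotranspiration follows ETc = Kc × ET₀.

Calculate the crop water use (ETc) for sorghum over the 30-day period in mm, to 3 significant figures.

ET₀ = 0.27 × (0.46 × 30.3 + 8.13) = 0.27 × 22.068 = 5.9584 mm/d
ETc = Kc × ET₀ = 1.05 × 5.9584 = 6.2563 mm/d
Over 30 days: 6.2563 × 30 = 187.689 mm

188 mm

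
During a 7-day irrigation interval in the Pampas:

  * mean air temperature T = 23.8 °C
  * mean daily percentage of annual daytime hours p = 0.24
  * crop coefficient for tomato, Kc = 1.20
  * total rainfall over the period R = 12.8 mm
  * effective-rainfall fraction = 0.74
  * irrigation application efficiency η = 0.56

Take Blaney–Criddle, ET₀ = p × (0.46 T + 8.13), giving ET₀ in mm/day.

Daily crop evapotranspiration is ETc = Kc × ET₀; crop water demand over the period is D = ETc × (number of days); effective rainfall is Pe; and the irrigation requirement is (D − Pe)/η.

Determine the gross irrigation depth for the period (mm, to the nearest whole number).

52 mm

ET₀ = 0.24 × (0.46 × 23.8 + 8.13) = 0.24 × 19.078 = 4.5787 mm/d
ETc = Kc × ET₀ = 1.20 × 4.5787 = 5.4944 mm/d
Crop demand D = ETc × 7 d = 5.4944 × 7 = 38.461 mm
Pe = 0.74 × 12.8 = 9.472 mm
D − Pe = 38.461 − 9.472 = 28.989 mm
Gross irrigation = 28.989 / 0.56 = 51.766 mm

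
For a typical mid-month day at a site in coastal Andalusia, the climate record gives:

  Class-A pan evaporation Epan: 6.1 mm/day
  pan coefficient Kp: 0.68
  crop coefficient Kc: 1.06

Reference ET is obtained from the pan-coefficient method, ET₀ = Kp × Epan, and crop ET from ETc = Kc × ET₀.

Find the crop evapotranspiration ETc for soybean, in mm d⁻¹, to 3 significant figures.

4.40 mm d⁻¹

ET₀ = 0.68 × 6.1 = 4.1480 mm/d
ETc = Kc × ET₀ = 1.06 × 4.1480 = 4.3969 mm/d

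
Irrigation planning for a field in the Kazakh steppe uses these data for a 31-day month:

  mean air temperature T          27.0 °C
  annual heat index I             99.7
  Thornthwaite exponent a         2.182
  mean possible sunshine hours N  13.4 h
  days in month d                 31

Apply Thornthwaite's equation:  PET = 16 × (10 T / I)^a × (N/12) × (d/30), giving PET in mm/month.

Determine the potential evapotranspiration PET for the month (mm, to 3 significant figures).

10T/I = 10 × 27.0 / 99.7 = 2.7081
(10T/I)^a = 2.7081^2.182 = 8.7917
Uncorrected PET = 16 × 8.7917 = 140.667 mm
Correction = (N/12)(d/30) = (13.4/12)(31/30) = 1.1539
PET = 140.667 × 1.1539 = 162.316 mm/month

162 mm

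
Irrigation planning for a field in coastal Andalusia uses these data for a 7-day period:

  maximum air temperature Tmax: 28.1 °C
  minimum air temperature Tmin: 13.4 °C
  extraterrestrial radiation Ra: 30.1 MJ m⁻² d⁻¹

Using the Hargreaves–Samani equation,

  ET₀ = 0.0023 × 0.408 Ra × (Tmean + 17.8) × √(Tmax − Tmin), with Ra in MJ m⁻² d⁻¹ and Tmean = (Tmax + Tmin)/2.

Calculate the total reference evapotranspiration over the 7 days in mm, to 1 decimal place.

Tmean = (28.1 + 13.4)/2 = 20.75 °C
0.408 Ra = 0.408 × 30.1 = 12.2808 mm/d equivalent
ET₀ = 0.0023 × 12.2808 × (20.75 + 17.8) × √14.7 = 0.0023 × 12.2808 × 38.55 × 3.8341 = 4.1749 mm/d
Over 7 days: 4.1749 × 7 = 29.224 mm

29.2 mm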